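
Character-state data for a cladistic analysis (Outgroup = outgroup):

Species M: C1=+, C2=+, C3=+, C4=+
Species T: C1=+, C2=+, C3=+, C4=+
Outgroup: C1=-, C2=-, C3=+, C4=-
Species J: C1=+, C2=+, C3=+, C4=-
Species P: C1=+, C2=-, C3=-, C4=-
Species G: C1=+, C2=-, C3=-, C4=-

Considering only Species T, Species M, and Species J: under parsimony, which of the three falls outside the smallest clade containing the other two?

Character polarity is set by the outgroup: the derived state is whichever differs from the outgroup's state, so for C3 the derived state is '-', and for the remaining characters it is '+'.
All ingroup taxa share the derived state '+' for C1; it defines the ingroup but does not resolve relationships within it.
C2: derived state '+' in Species J, Species M, and Species T only — synapomorphy for {Species J, Species M, Species T}.
C3: derived state '-' in Species G and Species P only — synapomorphy for {Species G, Species P}.
Only Species M and Species T show the derived state '+' for C4, supporting them as a clade.
Most parsimonious ingroup topology: (((Species M,Species T),Species J),(Species P,Species G)).
Species T and Species M share a more recent common ancestor with each other than either does with Species J, so Species J is the least closely related of the three.

Species J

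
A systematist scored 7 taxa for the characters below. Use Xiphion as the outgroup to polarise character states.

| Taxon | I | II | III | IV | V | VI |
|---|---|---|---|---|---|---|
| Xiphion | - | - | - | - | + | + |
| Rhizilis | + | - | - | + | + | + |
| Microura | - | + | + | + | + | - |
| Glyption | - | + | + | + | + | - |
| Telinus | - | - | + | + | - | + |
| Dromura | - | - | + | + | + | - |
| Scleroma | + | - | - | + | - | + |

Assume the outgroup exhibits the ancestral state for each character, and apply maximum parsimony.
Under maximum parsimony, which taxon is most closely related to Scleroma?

Rhizilis

Character polarity is set by the outgroup: the derived state is whichever differs from the outgroup's state, so for V, VI the derived state is '-', and for the remaining characters it is '+'.
Only Rhizilis and Scleroma show the derived state '+' for I, supporting them as a clade.
II (derived state '+') is shared by Glyption and Microura — a synapomorphy uniting that clade.
III (derived state '+') is shared by Dromura, Glyption, Microura, and Telinus — a synapomorphy uniting that clade.
IV (derived state '+') is shared by all ingroup taxa — unites the whole ingroup.
V groups Scleroma and Telinus, which is incompatible with the clades supported by the remaining characters; treating it as convergent (homoplasy) costs fewer steps than any alternative tree.
VI: derived state '-' in Dromura, Glyption, and Microura only — synapomorphy for {Dromura, Glyption, Microura}.
Most parsimonious ingroup topology: ((Rhizilis,Scleroma),(((Microura,Glyption),Dromura),Telinus)).
Scleroma and Rhizilis form a cherry on this tree, so they are sister taxa.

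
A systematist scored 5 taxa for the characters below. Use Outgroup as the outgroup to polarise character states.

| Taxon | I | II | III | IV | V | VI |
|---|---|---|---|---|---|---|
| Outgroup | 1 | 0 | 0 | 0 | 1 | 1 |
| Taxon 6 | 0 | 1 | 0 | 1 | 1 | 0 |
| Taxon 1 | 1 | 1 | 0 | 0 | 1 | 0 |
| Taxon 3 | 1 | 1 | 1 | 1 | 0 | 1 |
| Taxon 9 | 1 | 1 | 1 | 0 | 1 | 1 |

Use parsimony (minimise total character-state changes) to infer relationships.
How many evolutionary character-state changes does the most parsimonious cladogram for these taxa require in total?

Character polarity is set by the outgroup: the derived state is whichever differs from the outgroup's state, so for I, V, VI the derived state is '0', and for the remaining characters it is '1'.
I: derived state '0' in Taxon 6 only — an autapomorphy, so it tells us nothing about relationships among taxa.
II (derived state '1') is shared by all ingroup taxa — unites the whole ingroup.
III (derived state '1') is shared by Taxon 3 and Taxon 9 — a synapomorphy uniting that clade.
IV groups Taxon 3 and Taxon 6, which is incompatible with the clades supported by the remaining characters; treating it as convergent (homoplasy) costs fewer steps than any alternative tree.
V: derived state '0' in Taxon 3 only — an autapomorphy, so it tells us nothing about relationships among taxa.
Only Taxon 1 and Taxon 6 show the derived state '0' for VI, supporting them as a clade.
Most parsimonious ingroup topology: ((Taxon 6,Taxon 1),(Taxon 3,Taxon 9)).
Changes per character on this tree: I: 1; II: 1; III: 1; IV: 2; V: 1; VI: 1.
Total = 7.

7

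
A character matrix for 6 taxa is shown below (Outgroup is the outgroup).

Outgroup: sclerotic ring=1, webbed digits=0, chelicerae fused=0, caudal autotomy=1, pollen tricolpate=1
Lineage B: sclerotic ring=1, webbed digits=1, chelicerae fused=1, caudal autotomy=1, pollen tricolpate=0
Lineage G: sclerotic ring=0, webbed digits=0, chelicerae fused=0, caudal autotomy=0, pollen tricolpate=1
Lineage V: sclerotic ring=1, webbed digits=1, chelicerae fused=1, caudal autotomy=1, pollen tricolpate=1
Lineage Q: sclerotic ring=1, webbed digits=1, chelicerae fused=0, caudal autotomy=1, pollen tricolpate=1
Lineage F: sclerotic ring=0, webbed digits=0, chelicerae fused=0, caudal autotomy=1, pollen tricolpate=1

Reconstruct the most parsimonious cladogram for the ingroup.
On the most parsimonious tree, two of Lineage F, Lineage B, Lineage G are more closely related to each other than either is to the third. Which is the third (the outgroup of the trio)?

Character polarity is set by the outgroup: the derived state is whichever differs from the outgroup's state, so for sclerotic ring, caudal autotomy, pollen tricolpate the derived state is '0', and for the remaining characters it is '1'.
sclerotic ring (derived state '0') is shared by Lineage F and Lineage G — a synapomorphy uniting that clade.
webbed digits (derived state '1') is shared by Lineage B, Lineage Q, and Lineage V — a synapomorphy uniting that clade.
chelicerae fused (derived state '1') is shared by Lineage B and Lineage V — a synapomorphy uniting that clade.
caudal autotomy: derived state '0' in Lineage G only — an autapomorphy, so it tells us nothing about relationships among taxa.
pollen tricolpate (derived state '0') is unique to Lineage B (autapomorphy; uninformative for grouping).
Most parsimonious ingroup topology: (((Lineage B,Lineage V),Lineage Q),(Lineage G,Lineage F)).
Lineage F and Lineage G share a more recent common ancestor with each other than either does with Lineage B, so Lineage B is the least closely related of the three.

Lineage B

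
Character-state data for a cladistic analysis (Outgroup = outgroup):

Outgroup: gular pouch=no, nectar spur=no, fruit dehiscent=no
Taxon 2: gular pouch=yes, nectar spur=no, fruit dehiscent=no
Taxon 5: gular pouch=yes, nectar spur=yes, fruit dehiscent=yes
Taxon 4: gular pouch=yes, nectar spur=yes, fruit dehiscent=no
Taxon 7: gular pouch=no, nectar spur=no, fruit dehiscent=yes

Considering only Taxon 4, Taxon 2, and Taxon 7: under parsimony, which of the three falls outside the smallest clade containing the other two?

The outgroup has state 'no' for every character, so 'yes' is the derived state throughout.
gular pouch: derived state 'yes' in Taxon 2, Taxon 4, and Taxon 5 only — synapomorphy for {Taxon 2, Taxon 4, Taxon 5}.
Only Taxon 4 and Taxon 5 show the derived state 'yes' for nectar spur, supporting them as a clade.
fruit dehiscent (state 'yes') occurs in Taxon 5 and Taxon 7 but conflicts with the nesting implied by the other characters — most parsimoniously interpreted as homoplasy.
Most parsimonious ingroup topology: ((Taxon 2,(Taxon 5,Taxon 4)),Taxon 7).
Taxon 2 and Taxon 4 share a more recent common ancestor with each other than either does with Taxon 7, so Taxon 7 is the least closely related of the three.

Taxon 7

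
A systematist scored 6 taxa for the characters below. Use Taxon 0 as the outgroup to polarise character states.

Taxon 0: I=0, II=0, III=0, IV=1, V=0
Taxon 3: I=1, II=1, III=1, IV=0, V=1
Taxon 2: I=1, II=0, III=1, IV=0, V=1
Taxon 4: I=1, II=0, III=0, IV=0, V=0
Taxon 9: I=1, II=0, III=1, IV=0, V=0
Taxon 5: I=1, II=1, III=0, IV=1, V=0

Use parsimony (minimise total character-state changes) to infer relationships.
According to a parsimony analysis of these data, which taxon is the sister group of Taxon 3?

Character polarity is set by the outgroup: the derived state is whichever differs from the outgroup's state, so for IV the derived state is '0', and for the remaining characters it is '1'.
I (derived state '1') is shared by all ingroup taxa — unites the whole ingroup.
II groups Taxon 3 and Taxon 5, which is incompatible with the clades supported by the remaining characters; treating it as convergent (homoplasy) costs fewer steps than any alternative tree.
III: derived state '1' in Taxon 2, Taxon 3, and Taxon 9 only — synapomorphy for {Taxon 2, Taxon 3, Taxon 9}.
IV: derived state '0' in Taxon 2, Taxon 3, Taxon 4, and Taxon 9 only — synapomorphy for {Taxon 2, Taxon 3, Taxon 4, Taxon 9}.
V: derived state '1' in Taxon 2 and Taxon 3 only — synapomorphy for {Taxon 2, Taxon 3}.
Most parsimonious ingroup topology: ((((Taxon 3,Taxon 2),Taxon 9),Taxon 4),Taxon 5).
Taxon 3 and Taxon 2 form a cherry on this tree, so they are sister taxa.

Taxon 2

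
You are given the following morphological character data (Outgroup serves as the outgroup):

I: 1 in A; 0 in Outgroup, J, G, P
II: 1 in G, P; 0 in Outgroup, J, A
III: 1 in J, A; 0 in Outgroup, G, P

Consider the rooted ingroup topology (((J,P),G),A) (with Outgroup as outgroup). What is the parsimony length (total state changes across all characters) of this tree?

Map each character onto (((J,P),G),A) (rooted by Outgroup) and count the minimum state changes it requires (Fitch parsimony):
I: 1; II: 2; III: 2.
Total tree length = 5.

5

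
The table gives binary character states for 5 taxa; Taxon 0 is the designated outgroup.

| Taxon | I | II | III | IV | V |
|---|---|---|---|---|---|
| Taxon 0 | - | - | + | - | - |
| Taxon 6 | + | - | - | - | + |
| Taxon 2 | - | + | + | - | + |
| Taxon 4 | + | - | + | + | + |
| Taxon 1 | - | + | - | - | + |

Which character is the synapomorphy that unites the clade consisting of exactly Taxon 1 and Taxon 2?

II

Character polarity is set by the outgroup: the derived state is whichever differs from the outgroup's state, so for III the derived state is '-', and for the remaining characters it is '+'.
I (derived state '+') is shared by Taxon 4 and Taxon 6 — a synapomorphy uniting that clade.
II: derived state '+' in Taxon 1 and Taxon 2 only — synapomorphy for {Taxon 1, Taxon 2}.
III groups Taxon 1 and Taxon 6, which is incompatible with the clades supported by the remaining characters; treating it as convergent (homoplasy) costs fewer steps than any alternative tree.
IV: derived state '+' in Taxon 4 only — an autapomorphy, so it tells us nothing about relationships among taxa.
All ingroup taxa share the derived state '+' for V; it defines the ingroup but does not resolve relationships within it.
Most parsimonious ingroup topology: ((Taxon 6,Taxon 4),(Taxon 2,Taxon 1)).
The clade {Taxon 1, Taxon 2} is supported by II: its derived state '+' occurs in exactly those taxa and in no other taxon (including the outgroup).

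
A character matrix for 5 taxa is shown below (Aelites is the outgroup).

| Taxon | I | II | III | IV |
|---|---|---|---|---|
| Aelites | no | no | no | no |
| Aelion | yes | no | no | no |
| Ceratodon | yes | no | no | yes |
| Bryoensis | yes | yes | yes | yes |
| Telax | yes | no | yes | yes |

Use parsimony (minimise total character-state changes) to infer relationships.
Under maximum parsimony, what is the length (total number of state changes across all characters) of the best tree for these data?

4

The outgroup has state 'no' for every character, so 'yes' is the derived state throughout.
All ingroup taxa share the derived state 'yes' for I; it defines the ingroup but does not resolve relationships within it.
II (derived state 'yes') is unique to Bryoensis (autapomorphy; uninformative for grouping).
III: derived state 'yes' in Bryoensis and Telax only — synapomorphy for {Bryoensis, Telax}.
IV (derived state 'yes') is shared by Bryoensis, Ceratodon, and Telax — a synapomorphy uniting that clade.
Most parsimonious ingroup topology: (((Telax,Bryoensis),Ceratodon),Aelion).
Changes per character on this tree: I: 1; II: 1; III: 1; IV: 1.
Total = 4.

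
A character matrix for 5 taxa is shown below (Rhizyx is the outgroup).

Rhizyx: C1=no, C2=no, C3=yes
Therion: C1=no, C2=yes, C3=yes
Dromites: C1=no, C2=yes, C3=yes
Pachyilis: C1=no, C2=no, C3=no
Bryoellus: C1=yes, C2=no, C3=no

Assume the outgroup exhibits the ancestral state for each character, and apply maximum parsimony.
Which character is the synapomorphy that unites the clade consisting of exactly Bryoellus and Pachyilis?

Character polarity is set by the outgroup: the derived state is whichever differs from the outgroup's state, so for C3 the derived state is 'no', and for the remaining characters it is 'yes'.
C1 (derived state 'yes') is unique to Bryoellus (autapomorphy; uninformative for grouping).
Only Dromites and Therion show the derived state 'yes' for C2, supporting them as a clade.
C3: derived state 'no' in Bryoellus and Pachyilis only — synapomorphy for {Bryoellus, Pachyilis}.
Most parsimonious ingroup topology: ((Therion,Dromites),(Pachyilis,Bryoellus)).
The clade {Bryoellus, Pachyilis} is supported by C3: its derived state 'no' occurs in exactly those taxa and in no other taxon (including the outgroup).

C3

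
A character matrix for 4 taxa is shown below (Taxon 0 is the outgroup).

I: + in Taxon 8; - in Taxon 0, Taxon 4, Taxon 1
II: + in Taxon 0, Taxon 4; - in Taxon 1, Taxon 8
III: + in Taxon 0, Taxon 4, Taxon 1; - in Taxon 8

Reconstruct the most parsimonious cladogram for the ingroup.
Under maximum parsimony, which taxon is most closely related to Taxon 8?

Taxon 1

Character polarity is set by the outgroup: the derived state is whichever differs from the outgroup's state, so for II, III the derived state is '-', and for the remaining characters it is '+'.
I: derived state '+' in Taxon 8 only — an autapomorphy, so it tells us nothing about relationships among taxa.
Only Taxon 1 and Taxon 8 show the derived state '-' for II, supporting them as a clade.
III (derived state '-') is unique to Taxon 8 (autapomorphy; uninformative for grouping).
Most parsimonious ingroup topology: (Taxon 4,(Taxon 1,Taxon 8)).
Taxon 8 and Taxon 1 form a cherry on this tree, so they are sister taxa.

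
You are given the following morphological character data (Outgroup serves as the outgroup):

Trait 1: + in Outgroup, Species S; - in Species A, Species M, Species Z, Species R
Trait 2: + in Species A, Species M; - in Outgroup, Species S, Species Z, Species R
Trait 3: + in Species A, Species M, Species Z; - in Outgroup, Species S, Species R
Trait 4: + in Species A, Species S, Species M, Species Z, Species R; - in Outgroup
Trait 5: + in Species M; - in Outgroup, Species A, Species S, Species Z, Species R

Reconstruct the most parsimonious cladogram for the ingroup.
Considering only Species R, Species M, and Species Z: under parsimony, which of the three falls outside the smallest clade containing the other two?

Species R

Character polarity is set by the outgroup: the derived state is whichever differs from the outgroup's state, so for Trait 1 the derived state is '-', and for the remaining characters it is '+'.
Trait 1: derived state '-' in Species A, Species M, Species R, and Species Z only — synapomorphy for {Species A, Species M, Species R, Species Z}.
Trait 2 (derived state '+') is shared by Species A and Species M — a synapomorphy uniting that clade.
Trait 3 (derived state '+') is shared by Species A, Species M, and Species Z — a synapomorphy uniting that clade.
All ingroup taxa share the derived state '+' for Trait 4; it defines the ingroup but does not resolve relationships within it.
Trait 5 (derived state '+') is unique to Species M (autapomorphy; uninformative for grouping).
Most parsimonious ingroup topology: ((((Species A,Species M),Species Z),Species R),Species S).
Species Z and Species M share a more recent common ancestor with each other than either does with Species R, so Species R is the least closely related of the three.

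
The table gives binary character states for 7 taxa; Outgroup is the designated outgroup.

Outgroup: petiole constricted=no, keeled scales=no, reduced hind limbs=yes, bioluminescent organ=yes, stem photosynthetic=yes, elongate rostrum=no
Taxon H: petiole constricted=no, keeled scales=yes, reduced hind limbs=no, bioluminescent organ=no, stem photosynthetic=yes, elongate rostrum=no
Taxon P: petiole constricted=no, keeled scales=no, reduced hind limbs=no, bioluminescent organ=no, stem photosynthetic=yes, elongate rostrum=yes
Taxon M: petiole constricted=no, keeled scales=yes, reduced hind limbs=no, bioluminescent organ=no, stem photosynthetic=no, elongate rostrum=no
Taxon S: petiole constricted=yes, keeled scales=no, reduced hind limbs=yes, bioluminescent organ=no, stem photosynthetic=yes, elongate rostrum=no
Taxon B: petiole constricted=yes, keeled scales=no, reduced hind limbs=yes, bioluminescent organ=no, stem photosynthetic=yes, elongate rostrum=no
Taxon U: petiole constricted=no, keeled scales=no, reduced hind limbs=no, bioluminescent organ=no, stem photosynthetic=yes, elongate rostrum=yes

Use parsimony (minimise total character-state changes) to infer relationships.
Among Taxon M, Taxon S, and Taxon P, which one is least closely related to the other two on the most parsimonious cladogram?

Character polarity is set by the outgroup: the derived state is whichever differs from the outgroup's state, so for reduced hind limbs, bioluminescent organ, stem photosynthetic the derived state is 'no', and for the remaining characters it is 'yes'.
Only Taxon B and Taxon S show the derived state 'yes' for petiole constricted, supporting them as a clade.
keeled scales: derived state 'yes' in Taxon H and Taxon M only — synapomorphy for {Taxon H, Taxon M}.
reduced hind limbs (derived state 'no') is shared by Taxon H, Taxon M, Taxon P, and Taxon U — a synapomorphy uniting that clade.
bioluminescent organ (derived state 'no') is shared by all ingroup taxa — unites the whole ingroup.
stem photosynthetic: derived state 'no' in Taxon M only — an autapomorphy, so it tells us nothing about relationships among taxa.
elongate rostrum (derived state 'yes') is shared by Taxon P and Taxon U — a synapomorphy uniting that clade.
Most parsimonious ingroup topology: (((Taxon H,Taxon M),(Taxon P,Taxon U)),(Taxon S,Taxon B)).
Taxon P and Taxon M share a more recent common ancestor with each other than either does with Taxon S, so Taxon S is the least closely related of the three.

Taxon S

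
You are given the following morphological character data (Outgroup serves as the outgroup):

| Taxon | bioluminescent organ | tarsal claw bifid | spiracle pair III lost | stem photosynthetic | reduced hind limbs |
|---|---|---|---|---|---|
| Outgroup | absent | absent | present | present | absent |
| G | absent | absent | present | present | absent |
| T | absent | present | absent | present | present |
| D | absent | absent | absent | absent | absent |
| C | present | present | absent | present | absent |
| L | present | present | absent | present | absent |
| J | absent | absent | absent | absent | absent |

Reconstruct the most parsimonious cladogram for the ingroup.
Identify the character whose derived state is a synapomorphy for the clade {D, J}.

stem photosynthetic

Character polarity is set by the outgroup: the derived state is whichever differs from the outgroup's state, so for spiracle pair III lost, stem photosynthetic the derived state is 'absent', and for the remaining characters it is 'present'.
Only C and L show the derived state 'present' for bioluminescent organ, supporting them as a clade.
Only C, L, and T show the derived state 'present' for tarsal claw bifid, supporting them as a clade.
Only C, D, J, L, and T show the derived state 'absent' for spiracle pair III lost, supporting them as a clade.
stem photosynthetic: derived state 'absent' in D and J only — synapomorphy for {D, J}.
reduced hind limbs (derived state 'present') is unique to T (autapomorphy; uninformative for grouping).
Most parsimonious ingroup topology: (G,((T,(C,L)),(D,J))).
The clade {D, J} is supported by stem photosynthetic: its derived state 'absent' occurs in exactly those taxa and in no other taxon (including the outgroup).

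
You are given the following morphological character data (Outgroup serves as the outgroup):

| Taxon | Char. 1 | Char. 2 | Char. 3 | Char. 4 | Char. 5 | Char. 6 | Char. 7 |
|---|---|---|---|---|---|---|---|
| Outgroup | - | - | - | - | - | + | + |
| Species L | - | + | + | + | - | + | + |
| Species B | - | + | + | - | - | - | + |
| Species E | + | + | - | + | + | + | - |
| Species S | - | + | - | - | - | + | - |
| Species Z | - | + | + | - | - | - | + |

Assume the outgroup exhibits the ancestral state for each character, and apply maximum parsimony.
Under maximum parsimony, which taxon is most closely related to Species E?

Character polarity is set by the outgroup: the derived state is whichever differs from the outgroup's state, so for Char. 6, Char. 7 the derived state is '-', and for the remaining characters it is '+'.
Char. 1 (derived state '+') is unique to Species E (autapomorphy; uninformative for grouping).
Char. 2 (derived state '+') is shared by all ingroup taxa — unites the whole ingroup.
Char. 3: derived state '+' in Species B, Species L, and Species Z only — synapomorphy for {Species B, Species L, Species Z}.
Char. 4 groups Species E and Species L, which is incompatible with the clades supported by the remaining characters; treating it as convergent (homoplasy) costs fewer steps than any alternative tree.
Char. 5 (derived state '+') is unique to Species E (autapomorphy; uninformative for grouping).
Char. 6 (derived state '-') is shared by Species B and Species Z — a synapomorphy uniting that clade.
Only Species E and Species S show the derived state '-' for Char. 7, supporting them as a clade.
Most parsimonious ingroup topology: ((Species L,(Species B,Species Z)),(Species E,Species S)).
Species E and Species S form a cherry on this tree, so they are sister taxa.

Species S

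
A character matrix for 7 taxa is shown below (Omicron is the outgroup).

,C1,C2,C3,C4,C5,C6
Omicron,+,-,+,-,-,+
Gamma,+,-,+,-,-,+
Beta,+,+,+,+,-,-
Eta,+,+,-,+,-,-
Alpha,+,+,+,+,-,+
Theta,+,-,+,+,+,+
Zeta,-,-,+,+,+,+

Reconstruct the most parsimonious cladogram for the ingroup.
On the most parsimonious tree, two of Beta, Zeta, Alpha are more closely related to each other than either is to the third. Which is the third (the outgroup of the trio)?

Character polarity is set by the outgroup: the derived state is whichever differs from the outgroup's state, so for C1, C3, C6 the derived state is '-', and for the remaining characters it is '+'.
C1 (derived state '-') is unique to Zeta (autapomorphy; uninformative for grouping).
Only Alpha, Beta, and Eta show the derived state '+' for C2, supporting them as a clade.
C3: derived state '-' in Eta only — an autapomorphy, so it tells us nothing about relationships among taxa.
C4: derived state '+' in Alpha, Beta, Eta, Theta, and Zeta only — synapomorphy for {Alpha, Beta, Eta, Theta, Zeta}.
C5 (derived state '+') is shared by Theta and Zeta — a synapomorphy uniting that clade.
C6: derived state '-' in Beta and Eta only — synapomorphy for {Beta, Eta}.
Most parsimonious ingroup topology: (Gamma,(((Beta,Eta),Alpha),(Theta,Zeta))).
Alpha and Beta share a more recent common ancestor with each other than either does with Zeta, so Zeta is the least closely related of the three.

Zeta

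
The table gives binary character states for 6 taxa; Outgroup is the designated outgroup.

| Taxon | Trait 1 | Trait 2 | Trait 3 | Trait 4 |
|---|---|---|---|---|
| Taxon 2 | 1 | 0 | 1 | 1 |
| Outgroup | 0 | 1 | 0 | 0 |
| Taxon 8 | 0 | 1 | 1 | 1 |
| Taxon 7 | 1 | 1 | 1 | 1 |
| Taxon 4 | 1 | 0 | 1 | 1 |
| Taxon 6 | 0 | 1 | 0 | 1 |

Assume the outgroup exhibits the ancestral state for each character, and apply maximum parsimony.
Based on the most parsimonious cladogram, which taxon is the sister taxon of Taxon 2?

Character polarity is set by the outgroup: the derived state is whichever differs from the outgroup's state, so for Trait 2 the derived state is '0', and for the remaining characters it is '1'.
Trait 1 (derived state '1') is shared by Taxon 2, Taxon 4, and Taxon 7 — a synapomorphy uniting that clade.
Trait 2: derived state '0' in Taxon 2 and Taxon 4 only — synapomorphy for {Taxon 2, Taxon 4}.
Only Taxon 2, Taxon 4, Taxon 7, and Taxon 8 show the derived state '1' for Trait 3, supporting them as a clade.
All ingroup taxa share the derived state '1' for Trait 4; it defines the ingroup but does not resolve relationships within it.
Most parsimonious ingroup topology: ((((Taxon 4,Taxon 2),Taxon 7),Taxon 8),Taxon 6).
Taxon 2 and Taxon 4 form a cherry on this tree, so they are sister taxa.

Taxon 4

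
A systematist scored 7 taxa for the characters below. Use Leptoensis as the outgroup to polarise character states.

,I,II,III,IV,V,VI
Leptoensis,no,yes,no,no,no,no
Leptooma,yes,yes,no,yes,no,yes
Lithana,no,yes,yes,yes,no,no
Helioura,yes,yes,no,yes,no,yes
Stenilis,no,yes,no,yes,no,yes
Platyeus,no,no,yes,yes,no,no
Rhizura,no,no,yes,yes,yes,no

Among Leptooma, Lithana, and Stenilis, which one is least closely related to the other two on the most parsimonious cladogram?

Character polarity is set by the outgroup: the derived state is whichever differs from the outgroup's state, so for II the derived state is 'no', and for the remaining characters it is 'yes'.
I: derived state 'yes' in Helioura and Leptooma only — synapomorphy for {Helioura, Leptooma}.
II (derived state 'no') is shared by Platyeus and Rhizura — a synapomorphy uniting that clade.
III (derived state 'yes') is shared by Lithana, Platyeus, and Rhizura — a synapomorphy uniting that clade.
IV (derived state 'yes') is shared by all ingroup taxa — unites the whole ingroup.
V: derived state 'yes' in Rhizura only — an autapomorphy, so it tells us nothing about relationships among taxa.
VI (derived state 'yes') is shared by Helioura, Leptooma, and Stenilis — a synapomorphy uniting that clade.
Most parsimonious ingroup topology: (((Leptooma,Helioura),Stenilis),(Lithana,(Platyeus,Rhizura))).
Leptooma and Stenilis share a more recent common ancestor with each other than either does with Lithana, so Lithana is the least closely related of the three.

Lithana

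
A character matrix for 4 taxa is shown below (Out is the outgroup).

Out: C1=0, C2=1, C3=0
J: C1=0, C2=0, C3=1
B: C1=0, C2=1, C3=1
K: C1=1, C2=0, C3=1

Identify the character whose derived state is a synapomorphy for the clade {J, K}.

C2

Character polarity is set by the outgroup: the derived state is whichever differs from the outgroup's state, so for C2 the derived state is '0', and for the remaining characters it is '1'.
C1 (derived state '1') is unique to K (autapomorphy; uninformative for grouping).
C2 (derived state '0') is shared by J and K — a synapomorphy uniting that clade.
C3 (derived state '1') is shared by all ingroup taxa — unites the whole ingroup.
Most parsimonious ingroup topology: ((J,K),B).
The clade {J, K} is supported by C2: its derived state '0' occurs in exactly those taxa and in no other taxon (including the outgroup).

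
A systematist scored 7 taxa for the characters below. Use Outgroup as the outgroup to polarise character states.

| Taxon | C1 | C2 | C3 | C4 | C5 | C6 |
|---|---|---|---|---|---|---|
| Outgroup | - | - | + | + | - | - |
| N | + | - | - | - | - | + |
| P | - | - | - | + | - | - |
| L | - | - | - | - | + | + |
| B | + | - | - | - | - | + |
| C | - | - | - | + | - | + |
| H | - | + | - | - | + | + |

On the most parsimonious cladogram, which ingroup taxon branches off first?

Character polarity is set by the outgroup: the derived state is whichever differs from the outgroup's state, so for C3, C4 the derived state is '-', and for the remaining characters it is '+'.
Only B and N show the derived state '+' for C1, supporting them as a clade.
C2 (derived state '+') is unique to H (autapomorphy; uninformative for grouping).
All ingroup taxa share the derived state '-' for C3; it defines the ingroup but does not resolve relationships within it.
Only B, H, L, and N show the derived state '-' for C4, supporting them as a clade.
C5: derived state '+' in H and L only — synapomorphy for {H, L}.
C6 (derived state '+') is shared by B, C, H, L, and N — a synapomorphy uniting that clade.
Most parsimonious ingroup topology: ((((N,B),(L,H)),C),P).
P is sister to the clade containing all other ingroup taxa, so it is the earliest-diverging (most basal) ingroup lineage.

P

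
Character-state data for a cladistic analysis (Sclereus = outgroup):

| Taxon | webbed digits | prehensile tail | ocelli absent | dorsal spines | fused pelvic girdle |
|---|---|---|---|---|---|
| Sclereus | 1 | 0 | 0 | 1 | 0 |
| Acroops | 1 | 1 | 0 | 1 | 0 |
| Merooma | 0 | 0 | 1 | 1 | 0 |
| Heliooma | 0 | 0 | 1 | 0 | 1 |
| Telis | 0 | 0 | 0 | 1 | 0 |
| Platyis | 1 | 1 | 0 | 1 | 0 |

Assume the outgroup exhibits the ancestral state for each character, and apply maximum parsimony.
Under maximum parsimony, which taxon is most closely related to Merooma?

Heliooma

Character polarity is set by the outgroup: the derived state is whichever differs from the outgroup's state, so for webbed digits, dorsal spines the derived state is '0', and for the remaining characters it is '1'.
webbed digits (derived state '0') is shared by Heliooma, Merooma, and Telis — a synapomorphy uniting that clade.
Only Acroops and Platyis show the derived state '1' for prehensile tail, supporting them as a clade.
ocelli absent (derived state '1') is shared by Heliooma and Merooma — a synapomorphy uniting that clade.
dorsal spines (derived state '0') is unique to Heliooma (autapomorphy; uninformative for grouping).
fused pelvic girdle: derived state '1' in Heliooma only — an autapomorphy, so it tells us nothing about relationships among taxa.
Most parsimonious ingroup topology: ((Acroops,Platyis),((Merooma,Heliooma),Telis)).
Merooma and Heliooma form a cherry on this tree, so they are sister taxa.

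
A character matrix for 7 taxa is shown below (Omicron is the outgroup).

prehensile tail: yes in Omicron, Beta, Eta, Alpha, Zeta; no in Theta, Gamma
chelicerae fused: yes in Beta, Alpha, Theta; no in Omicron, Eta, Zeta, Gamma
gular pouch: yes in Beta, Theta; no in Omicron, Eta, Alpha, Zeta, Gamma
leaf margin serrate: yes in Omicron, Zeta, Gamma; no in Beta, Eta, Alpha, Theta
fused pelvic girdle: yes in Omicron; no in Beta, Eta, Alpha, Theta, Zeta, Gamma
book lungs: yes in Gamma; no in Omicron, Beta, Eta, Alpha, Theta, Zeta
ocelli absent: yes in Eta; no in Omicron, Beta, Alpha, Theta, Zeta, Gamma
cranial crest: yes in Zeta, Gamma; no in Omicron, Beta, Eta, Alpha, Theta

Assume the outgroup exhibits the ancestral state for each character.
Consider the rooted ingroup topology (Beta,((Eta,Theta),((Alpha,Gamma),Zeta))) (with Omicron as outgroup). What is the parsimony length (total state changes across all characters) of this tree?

Map each character onto (Beta,((Eta,Theta),((Alpha,Gamma),Zeta))) (rooted by Omicron) and count the minimum state changes it requires (Fitch parsimony):
prehensile tail: 2; chelicerae fused: 3; gular pouch: 2; leaf margin serrate: 3; fused pelvic girdle: 1; book lungs: 1; ocelli absent: 1; cranial crest: 2.
Total tree length = 15.

15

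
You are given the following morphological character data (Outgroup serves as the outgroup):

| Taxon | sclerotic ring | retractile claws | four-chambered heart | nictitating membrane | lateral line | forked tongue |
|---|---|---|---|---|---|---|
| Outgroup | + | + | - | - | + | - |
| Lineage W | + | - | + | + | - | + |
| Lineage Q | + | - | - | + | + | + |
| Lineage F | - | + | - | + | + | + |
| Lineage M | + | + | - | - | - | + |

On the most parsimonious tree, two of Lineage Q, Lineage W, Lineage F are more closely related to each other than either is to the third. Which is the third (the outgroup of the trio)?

Character polarity is set by the outgroup: the derived state is whichever differs from the outgroup's state, so for sclerotic ring, retractile claws, lateral line the derived state is '-', and for the remaining characters it is '+'.
sclerotic ring: derived state '-' in Lineage F only — an autapomorphy, so it tells us nothing about relationships among taxa.
retractile claws (derived state '-') is shared by Lineage Q and Lineage W — a synapomorphy uniting that clade.
four-chambered heart: derived state '+' in Lineage W only — an autapomorphy, so it tells us nothing about relationships among taxa.
nictitating membrane: derived state '+' in Lineage F, Lineage Q, and Lineage W only — synapomorphy for {Lineage F, Lineage Q, Lineage W}.
lateral line groups Lineage M and Lineage W, which is incompatible with the clades supported by the remaining characters; treating it as convergent (homoplasy) costs fewer steps than any alternative tree.
forked tongue (derived state '+') is shared by all ingroup taxa — unites the whole ingroup.
Most parsimonious ingroup topology: (((Lineage W,Lineage Q),Lineage F),Lineage M).
Lineage Q and Lineage W share a more recent common ancestor with each other than either does with Lineage F, so Lineage F is the least closely related of the three.

Lineage F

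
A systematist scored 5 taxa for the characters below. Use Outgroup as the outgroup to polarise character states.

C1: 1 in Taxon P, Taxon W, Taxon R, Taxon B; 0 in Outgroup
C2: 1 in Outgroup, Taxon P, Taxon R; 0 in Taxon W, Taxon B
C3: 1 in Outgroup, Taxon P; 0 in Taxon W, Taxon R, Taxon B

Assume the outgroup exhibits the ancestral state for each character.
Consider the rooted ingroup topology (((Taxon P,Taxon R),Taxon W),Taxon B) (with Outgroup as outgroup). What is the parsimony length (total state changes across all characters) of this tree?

5

Map each character onto (((Taxon P,Taxon R),Taxon W),Taxon B) (rooted by Outgroup) and count the minimum state changes it requires (Fitch parsimony):
C1: 1; C2: 2; C3: 2.
Total tree length = 5.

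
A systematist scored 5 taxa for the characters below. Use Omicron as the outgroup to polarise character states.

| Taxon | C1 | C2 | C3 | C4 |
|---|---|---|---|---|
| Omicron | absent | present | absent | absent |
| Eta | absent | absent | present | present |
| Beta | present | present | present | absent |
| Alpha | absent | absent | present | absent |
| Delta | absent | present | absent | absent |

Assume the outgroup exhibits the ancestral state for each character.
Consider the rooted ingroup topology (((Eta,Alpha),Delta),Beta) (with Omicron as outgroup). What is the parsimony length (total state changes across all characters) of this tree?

5

Map each character onto (((Eta,Alpha),Delta),Beta) (rooted by Omicron) and count the minimum state changes it requires (Fitch parsimony):
C1: 1; C2: 1; C3: 2; C4: 1.
Total tree length = 5.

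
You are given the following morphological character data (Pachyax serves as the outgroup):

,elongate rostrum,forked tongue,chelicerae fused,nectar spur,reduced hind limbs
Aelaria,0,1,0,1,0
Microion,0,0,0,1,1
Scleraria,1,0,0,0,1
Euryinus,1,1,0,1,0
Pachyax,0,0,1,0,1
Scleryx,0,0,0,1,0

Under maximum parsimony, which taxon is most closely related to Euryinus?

Aelaria

Character polarity is set by the outgroup: the derived state is whichever differs from the outgroup's state, so for chelicerae fused, reduced hind limbs the derived state is '0', and for the remaining characters it is '1'.
elongate rostrum (state '1') occurs in Euryinus and Scleraria but conflicts with the nesting implied by the other characters — most parsimoniously interpreted as homoplasy.
forked tongue: derived state '1' in Aelaria and Euryinus only — synapomorphy for {Aelaria, Euryinus}.
chelicerae fused (derived state '0') is shared by all ingroup taxa — unites the whole ingroup.
nectar spur: derived state '1' in Aelaria, Euryinus, Microion, and Scleryx only — synapomorphy for {Aelaria, Euryinus, Microion, Scleryx}.
Only Aelaria, Euryinus, and Scleryx show the derived state '0' for reduced hind limbs, supporting them as a clade.
Most parsimonious ingroup topology: (Scleraria,((Scleryx,(Euryinus,Aelaria)),Microion)).
Euryinus and Aelaria form a cherry on this tree, so they are sister taxa.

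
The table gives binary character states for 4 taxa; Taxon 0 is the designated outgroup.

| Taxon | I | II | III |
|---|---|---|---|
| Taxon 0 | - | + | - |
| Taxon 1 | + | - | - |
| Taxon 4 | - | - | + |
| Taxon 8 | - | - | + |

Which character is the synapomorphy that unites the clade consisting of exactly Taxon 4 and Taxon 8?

Character polarity is set by the outgroup: the derived state is whichever differs from the outgroup's state, so for II the derived state is '-', and for the remaining characters it is '+'.
I (derived state '+') is unique to Taxon 1 (autapomorphy; uninformative for grouping).
II (derived state '-') is shared by all ingroup taxa — unites the whole ingroup.
III (derived state '+') is shared by Taxon 4 and Taxon 8 — a synapomorphy uniting that clade.
Most parsimonious ingroup topology: (Taxon 1,(Taxon 4,Taxon 8)).
The clade {Taxon 4, Taxon 8} is supported by III: its derived state '+' occurs in exactly those taxa and in no other taxon (including the outgroup).

III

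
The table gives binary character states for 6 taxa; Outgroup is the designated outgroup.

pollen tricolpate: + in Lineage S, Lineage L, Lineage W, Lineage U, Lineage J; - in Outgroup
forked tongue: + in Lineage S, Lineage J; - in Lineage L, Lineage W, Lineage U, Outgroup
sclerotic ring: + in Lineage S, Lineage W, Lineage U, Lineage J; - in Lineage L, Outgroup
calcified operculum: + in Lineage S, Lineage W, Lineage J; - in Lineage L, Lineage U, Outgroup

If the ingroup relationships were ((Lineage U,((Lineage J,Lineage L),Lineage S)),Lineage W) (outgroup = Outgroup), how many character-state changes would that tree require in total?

8

Map each character onto ((Lineage U,((Lineage J,Lineage L),Lineage S)),Lineage W) (rooted by Outgroup) and count the minimum state changes it requires (Fitch parsimony):
pollen tricolpate: 1; forked tongue: 2; sclerotic ring: 2; calcified operculum: 3.
Total tree length = 8.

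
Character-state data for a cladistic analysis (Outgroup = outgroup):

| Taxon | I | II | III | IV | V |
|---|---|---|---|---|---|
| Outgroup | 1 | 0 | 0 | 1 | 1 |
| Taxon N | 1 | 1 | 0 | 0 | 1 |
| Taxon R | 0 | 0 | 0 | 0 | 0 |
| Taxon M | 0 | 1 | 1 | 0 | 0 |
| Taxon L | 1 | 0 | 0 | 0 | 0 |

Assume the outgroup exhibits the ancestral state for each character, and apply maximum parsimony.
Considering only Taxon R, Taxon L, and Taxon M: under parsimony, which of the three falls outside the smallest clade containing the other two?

Character polarity is set by the outgroup: the derived state is whichever differs from the outgroup's state, so for I, IV, V the derived state is '0', and for the remaining characters it is '1'.
I: derived state '0' in Taxon M and Taxon R only — synapomorphy for {Taxon M, Taxon R}.
II groups Taxon M and Taxon N, which is incompatible with the clades supported by the remaining characters; treating it as convergent (homoplasy) costs fewer steps than any alternative tree.
III (derived state '1') is unique to Taxon M (autapomorphy; uninformative for grouping).
IV (derived state '0') is shared by all ingroup taxa — unites the whole ingroup.
Only Taxon L, Taxon M, and Taxon R show the derived state '0' for V, supporting them as a clade.
Most parsimonious ingroup topology: (Taxon N,((Taxon R,Taxon M),Taxon L)).
Taxon M and Taxon R share a more recent common ancestor with each other than either does with Taxon L, so Taxon L is the least closely related of the three.

Taxon L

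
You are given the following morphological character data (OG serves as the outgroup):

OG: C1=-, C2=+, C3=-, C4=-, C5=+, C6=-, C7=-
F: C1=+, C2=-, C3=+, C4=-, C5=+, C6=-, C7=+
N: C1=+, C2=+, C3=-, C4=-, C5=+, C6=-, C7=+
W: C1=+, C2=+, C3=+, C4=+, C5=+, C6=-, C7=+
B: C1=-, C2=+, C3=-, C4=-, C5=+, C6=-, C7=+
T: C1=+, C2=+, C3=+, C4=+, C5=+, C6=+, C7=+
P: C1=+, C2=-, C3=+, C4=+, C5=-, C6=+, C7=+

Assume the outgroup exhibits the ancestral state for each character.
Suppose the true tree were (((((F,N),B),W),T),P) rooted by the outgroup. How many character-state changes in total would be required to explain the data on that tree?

Map each character onto (((((F,N),B),W),T),P) (rooted by OG) and count the minimum state changes it requires (Fitch parsimony):
C1: 2; C2: 2; C3: 3; C4: 2; C5: 1; C6: 2; C7: 1.
Total tree length = 13.

13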